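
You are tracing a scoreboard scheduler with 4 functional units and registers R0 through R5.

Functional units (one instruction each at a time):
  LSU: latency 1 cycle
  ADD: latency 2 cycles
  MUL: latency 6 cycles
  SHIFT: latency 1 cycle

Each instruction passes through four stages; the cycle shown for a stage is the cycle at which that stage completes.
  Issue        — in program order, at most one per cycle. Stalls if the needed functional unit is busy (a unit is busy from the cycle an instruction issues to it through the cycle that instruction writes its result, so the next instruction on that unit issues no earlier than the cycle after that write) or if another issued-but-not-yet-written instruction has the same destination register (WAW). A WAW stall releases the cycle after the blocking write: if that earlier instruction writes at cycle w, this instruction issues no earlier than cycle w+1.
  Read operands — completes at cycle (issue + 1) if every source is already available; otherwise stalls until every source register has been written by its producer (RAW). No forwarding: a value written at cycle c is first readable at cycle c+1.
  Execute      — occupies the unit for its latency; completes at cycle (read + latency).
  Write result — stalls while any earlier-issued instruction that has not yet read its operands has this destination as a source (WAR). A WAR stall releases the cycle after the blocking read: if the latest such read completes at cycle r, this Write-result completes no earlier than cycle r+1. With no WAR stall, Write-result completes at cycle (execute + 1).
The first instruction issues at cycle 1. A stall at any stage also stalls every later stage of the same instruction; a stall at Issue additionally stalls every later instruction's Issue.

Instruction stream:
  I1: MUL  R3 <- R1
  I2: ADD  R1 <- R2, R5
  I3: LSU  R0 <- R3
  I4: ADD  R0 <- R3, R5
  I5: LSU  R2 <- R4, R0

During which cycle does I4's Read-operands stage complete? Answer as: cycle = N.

cycle = 14

1) issue 1, read 2, done 8, write 9
2) issue 2, read 3, done 5, write 6
3) issue 3, read 10, done 11, write 12  <RAW R3: wait I1 write@9>
4) issue 13, read 14, done 16, write 17  <WAW R0: wait I3 write@12>
5) issue 14, read 18, done 19, write 20  <RAW R0: wait I4 write@17>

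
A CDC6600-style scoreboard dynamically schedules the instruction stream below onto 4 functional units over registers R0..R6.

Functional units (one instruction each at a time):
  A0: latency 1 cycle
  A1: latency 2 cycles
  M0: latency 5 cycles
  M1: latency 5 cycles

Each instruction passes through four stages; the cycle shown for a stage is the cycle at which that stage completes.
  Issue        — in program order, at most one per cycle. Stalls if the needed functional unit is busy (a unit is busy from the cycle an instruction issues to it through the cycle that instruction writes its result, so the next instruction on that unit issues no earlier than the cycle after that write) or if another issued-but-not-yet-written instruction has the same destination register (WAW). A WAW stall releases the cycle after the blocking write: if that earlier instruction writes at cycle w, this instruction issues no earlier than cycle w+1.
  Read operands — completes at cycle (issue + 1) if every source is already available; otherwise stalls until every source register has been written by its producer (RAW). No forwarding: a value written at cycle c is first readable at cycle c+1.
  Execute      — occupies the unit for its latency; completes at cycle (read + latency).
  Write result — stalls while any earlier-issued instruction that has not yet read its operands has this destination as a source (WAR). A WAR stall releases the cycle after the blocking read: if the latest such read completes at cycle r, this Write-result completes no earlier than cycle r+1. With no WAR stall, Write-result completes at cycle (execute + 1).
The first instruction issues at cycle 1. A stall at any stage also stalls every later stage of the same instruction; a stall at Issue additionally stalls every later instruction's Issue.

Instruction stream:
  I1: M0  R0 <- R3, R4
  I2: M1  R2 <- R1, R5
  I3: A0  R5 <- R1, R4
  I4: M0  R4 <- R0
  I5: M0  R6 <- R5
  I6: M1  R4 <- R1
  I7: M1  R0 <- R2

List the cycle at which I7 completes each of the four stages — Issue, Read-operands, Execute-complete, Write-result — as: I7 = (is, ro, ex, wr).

I1 -> (1, 2, 7, 8)
I2 -> (2, 3, 8, 9)
I3 -> (3, 4, 5, 6)
I4 -> (9, 10, 15, 16)  // struct: M0 busy until I1 writes@8
I5 -> (17, 18, 23, 24)  // struct: M0 busy until I4 writes@16
I6 -> (18, 19, 24, 25)
I7 -> (26, 27, 32, 33)  // struct: M1 busy until I6 writes@25

I7 = (26, 27, 32, 33)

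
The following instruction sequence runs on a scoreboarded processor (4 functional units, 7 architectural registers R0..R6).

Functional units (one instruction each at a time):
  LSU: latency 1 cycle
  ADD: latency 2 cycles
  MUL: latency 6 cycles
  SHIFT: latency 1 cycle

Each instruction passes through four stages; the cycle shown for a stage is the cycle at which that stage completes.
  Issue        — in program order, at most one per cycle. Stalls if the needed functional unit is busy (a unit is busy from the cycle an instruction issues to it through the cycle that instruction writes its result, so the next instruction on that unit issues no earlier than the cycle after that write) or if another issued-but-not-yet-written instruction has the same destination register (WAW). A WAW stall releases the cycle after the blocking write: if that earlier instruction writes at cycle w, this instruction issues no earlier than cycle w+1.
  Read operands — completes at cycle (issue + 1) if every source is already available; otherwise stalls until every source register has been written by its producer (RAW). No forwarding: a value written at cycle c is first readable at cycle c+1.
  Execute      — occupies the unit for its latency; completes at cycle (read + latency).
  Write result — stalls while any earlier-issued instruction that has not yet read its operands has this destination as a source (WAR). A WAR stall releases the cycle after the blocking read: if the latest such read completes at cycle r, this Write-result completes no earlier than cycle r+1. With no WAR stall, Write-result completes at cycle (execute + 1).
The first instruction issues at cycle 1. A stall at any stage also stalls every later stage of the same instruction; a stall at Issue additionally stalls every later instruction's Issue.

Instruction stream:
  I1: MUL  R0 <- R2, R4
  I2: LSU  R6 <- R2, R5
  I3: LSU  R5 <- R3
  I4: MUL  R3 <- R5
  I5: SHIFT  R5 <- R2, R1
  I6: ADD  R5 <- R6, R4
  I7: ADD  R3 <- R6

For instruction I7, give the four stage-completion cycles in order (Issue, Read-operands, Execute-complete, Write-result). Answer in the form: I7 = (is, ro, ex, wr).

1) issue 1, read 2, done 8, write 9
2) issue 2, read 3, done 4, write 5
3) issue 6, read 7, done 8, write 9  <struct: LSU busy until I2 writes@5>
4) issue 10, read 11, done 17, write 18  <struct: MUL busy until I1 writes@9>
5) issue 11, read 12, done 13, write 14
6) issue 15, read 16, done 18, write 19  <WAW R5: wait I5 write@14>
7) issue 20, read 21, done 23, write 24  <struct: ADD busy until I6 writes@19>

I7 = (20, 21, 23, 24)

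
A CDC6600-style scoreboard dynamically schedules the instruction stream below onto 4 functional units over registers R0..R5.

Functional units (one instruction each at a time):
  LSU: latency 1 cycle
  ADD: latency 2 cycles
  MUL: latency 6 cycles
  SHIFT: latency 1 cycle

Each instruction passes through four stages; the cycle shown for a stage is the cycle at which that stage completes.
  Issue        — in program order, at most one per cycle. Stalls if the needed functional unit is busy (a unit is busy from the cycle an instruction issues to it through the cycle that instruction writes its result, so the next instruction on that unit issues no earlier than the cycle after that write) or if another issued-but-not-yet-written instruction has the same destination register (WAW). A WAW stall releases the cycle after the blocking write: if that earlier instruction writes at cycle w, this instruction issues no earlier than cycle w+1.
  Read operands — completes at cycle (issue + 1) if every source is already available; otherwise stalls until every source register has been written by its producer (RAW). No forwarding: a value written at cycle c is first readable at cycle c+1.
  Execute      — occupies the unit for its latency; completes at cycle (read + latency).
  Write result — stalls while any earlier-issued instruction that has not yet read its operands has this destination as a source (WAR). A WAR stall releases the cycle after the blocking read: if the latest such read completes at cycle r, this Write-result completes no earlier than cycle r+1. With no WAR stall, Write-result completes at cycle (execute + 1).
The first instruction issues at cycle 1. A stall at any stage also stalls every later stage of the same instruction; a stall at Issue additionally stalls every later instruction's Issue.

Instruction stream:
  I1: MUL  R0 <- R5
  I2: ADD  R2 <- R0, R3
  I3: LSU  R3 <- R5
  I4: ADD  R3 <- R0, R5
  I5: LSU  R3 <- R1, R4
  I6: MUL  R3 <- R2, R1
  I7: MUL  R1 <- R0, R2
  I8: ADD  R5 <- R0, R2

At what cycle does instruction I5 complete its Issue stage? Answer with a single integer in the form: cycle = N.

t=1  I1 dispatched to MUL
t=2  I1 operands ready; I2 dispatched to ADD
t=3  I3 dispatched to LSU
t=4  I3 operands ready
t=5  I3 complete
t=8  I1 complete
t=9  R0←I1
t=10  I2 operands ready
t=11  R3←I3
t=12  I2 complete
t=13  R2←I2
t=14  I4 dispatched to ADD
t=15  I4 operands ready
t=17  I4 complete
t=18  R3←I4
t=19  I5 dispatched to LSU
t=20  I5 operands ready
t=21  I5 complete
t=22  R3←I5
t=23  I6 dispatched to MUL
t=24  I6 operands ready
t=30  I6 complete
t=31  R3←I6
t=32  I7 dispatched to MUL
t=33  I7 operands ready; I8 dispatched to ADD
t=34  I8 operands ready
t=36  I8 complete
t=37  R5←I8
t=39  I7 complete
t=40  R1←I7

cycle = 19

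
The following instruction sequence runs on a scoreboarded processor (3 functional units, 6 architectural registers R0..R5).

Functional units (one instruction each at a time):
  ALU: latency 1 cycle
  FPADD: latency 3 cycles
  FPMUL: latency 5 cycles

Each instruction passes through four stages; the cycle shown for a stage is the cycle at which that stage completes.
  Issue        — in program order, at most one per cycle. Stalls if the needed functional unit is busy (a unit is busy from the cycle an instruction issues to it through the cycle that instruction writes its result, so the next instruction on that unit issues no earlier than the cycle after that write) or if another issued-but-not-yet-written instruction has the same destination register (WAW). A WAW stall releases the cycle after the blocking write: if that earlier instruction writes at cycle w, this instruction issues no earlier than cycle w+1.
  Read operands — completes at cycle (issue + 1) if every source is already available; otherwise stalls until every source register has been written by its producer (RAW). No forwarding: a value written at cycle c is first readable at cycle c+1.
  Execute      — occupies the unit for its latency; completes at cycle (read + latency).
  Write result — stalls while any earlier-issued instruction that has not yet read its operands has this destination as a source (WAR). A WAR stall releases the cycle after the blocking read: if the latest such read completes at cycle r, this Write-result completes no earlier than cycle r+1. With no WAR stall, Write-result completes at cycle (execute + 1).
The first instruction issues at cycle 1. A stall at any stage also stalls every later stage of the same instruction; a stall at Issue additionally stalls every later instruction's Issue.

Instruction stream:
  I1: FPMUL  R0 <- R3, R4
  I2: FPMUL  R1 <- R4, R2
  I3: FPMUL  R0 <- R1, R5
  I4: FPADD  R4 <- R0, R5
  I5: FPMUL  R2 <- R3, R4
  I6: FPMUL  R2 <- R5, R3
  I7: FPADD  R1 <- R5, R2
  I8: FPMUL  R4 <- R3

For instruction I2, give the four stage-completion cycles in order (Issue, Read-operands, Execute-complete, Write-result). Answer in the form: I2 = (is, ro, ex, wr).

[1] I1 issues→FPMUL
[2] I1 reads
[7] I1 exec-done
[8] I1 writes R0
[9] I2 issues→FPMUL
[10] I2 reads
[15] I2 exec-done
[16] I2 writes R1
[17] I3 issues→FPMUL
[18] I3 reads | I4 issues→FPADD
[23] I3 exec-done
[24] I3 writes R0
[25] I4 reads | I5 issues→FPMUL
[28] I4 exec-done
[29] I4 writes R4
[30] I5 reads
[35] I5 exec-done
[36] I5 writes R2
[37] I6 issues→FPMUL
[38] I6 reads | I7 issues→FPADD
[43] I6 exec-done
[44] I6 writes R2
[45] I7 reads | I8 issues→FPMUL
[46] I8 reads
[48] I7 exec-done
[49] I7 writes R1
[51] I8 exec-done
[52] I8 writes R4

I2 = (9, 10, 15, 16)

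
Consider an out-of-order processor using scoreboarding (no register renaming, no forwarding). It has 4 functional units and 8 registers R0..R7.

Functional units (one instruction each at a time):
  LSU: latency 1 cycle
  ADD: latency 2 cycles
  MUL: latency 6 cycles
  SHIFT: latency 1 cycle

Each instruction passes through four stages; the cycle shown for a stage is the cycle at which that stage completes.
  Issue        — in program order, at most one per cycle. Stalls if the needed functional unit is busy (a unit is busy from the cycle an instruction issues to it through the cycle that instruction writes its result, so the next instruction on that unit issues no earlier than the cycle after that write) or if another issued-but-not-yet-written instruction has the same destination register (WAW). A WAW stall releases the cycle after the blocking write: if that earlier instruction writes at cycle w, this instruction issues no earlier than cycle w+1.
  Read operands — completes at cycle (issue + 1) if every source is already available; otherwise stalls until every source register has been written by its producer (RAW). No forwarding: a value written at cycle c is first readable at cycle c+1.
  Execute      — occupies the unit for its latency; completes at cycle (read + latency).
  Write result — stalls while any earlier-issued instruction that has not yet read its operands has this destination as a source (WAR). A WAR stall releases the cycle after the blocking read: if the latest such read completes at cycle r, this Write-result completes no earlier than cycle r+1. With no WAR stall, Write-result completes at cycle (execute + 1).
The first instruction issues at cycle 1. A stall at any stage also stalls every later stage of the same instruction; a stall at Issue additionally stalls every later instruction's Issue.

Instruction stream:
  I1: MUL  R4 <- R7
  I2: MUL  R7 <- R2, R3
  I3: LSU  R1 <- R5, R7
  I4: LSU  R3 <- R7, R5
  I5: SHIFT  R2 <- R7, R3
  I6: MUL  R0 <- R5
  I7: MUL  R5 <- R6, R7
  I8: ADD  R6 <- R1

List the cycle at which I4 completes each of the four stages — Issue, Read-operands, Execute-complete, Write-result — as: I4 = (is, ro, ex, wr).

c1: I1 issues→MUL
c2: I1 reads
c8: I1 exec-done
c9: I1 writes R4
c10: I2 issues→MUL
c11: I2 reads; I3 issues→LSU
c17: I2 exec-done
c18: I2 writes R7
c19: I3 reads
c20: I3 exec-done
c21: I3 writes R1
c22: I4 issues→LSU
c23: I4 reads; I5 issues→SHIFT
c24: I4 exec-done; I6 issues→MUL
c25: I4 writes R3; I6 reads
c26: I5 reads
c27: I5 exec-done
c28: I5 writes R2
c31: I6 exec-done
c32: I6 writes R0
c33: I7 issues→MUL
c34: I7 reads; I8 issues→ADD
c35: I8 reads
c37: I8 exec-done
c38: I8 writes R6
c40: I7 exec-done
c41: I7 writes R5

I4 = (22, 23, 24, 25)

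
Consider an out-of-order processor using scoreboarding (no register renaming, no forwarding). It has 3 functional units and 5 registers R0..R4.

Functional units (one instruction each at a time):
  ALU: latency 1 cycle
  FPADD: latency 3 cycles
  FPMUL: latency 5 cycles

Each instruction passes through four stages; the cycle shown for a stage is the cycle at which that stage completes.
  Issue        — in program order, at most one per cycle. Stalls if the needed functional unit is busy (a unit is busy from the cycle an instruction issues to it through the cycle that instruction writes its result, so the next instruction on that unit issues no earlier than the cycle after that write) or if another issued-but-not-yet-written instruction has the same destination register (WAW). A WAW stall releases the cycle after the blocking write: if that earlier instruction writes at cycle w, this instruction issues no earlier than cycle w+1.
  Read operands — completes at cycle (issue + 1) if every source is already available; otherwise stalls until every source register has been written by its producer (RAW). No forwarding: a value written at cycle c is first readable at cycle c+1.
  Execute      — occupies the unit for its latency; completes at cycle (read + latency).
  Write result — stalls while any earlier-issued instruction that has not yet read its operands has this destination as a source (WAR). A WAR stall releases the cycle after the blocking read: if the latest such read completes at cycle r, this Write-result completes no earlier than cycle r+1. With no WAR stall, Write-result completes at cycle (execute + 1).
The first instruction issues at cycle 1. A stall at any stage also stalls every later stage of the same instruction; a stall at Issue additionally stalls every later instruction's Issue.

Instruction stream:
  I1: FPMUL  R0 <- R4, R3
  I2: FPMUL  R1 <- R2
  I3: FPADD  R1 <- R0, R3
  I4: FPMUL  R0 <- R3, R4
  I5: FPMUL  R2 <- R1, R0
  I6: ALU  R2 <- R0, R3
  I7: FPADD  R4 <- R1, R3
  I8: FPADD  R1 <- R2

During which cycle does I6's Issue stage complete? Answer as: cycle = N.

cycle = 34

[1] I1→FPMUL
[2] I1 RO
[7] I1 EX
[8] I1 WR R0
[9] I2→FPMUL
[10] I2 RO
[15] I2 EX
[16] I2 WR R1
[17] I3→FPADD
[18] I3 RO, I4→FPMUL
[19] I4 RO
[21] I3 EX
[22] I3 WR R1
[24] I4 EX
[25] I4 WR R0
[26] I5→FPMUL
[27] I5 RO
[32] I5 EX
[33] I5 WR R2
[34] I6→ALU
[35] I6 RO, I7→FPADD
[36] I6 EX, I7 RO
[37] I6 WR R2
[39] I7 EX
[40] I7 WR R4
[41] I8→FPADD
[42] I8 RO
[45] I8 EX
[46] I8 WR R1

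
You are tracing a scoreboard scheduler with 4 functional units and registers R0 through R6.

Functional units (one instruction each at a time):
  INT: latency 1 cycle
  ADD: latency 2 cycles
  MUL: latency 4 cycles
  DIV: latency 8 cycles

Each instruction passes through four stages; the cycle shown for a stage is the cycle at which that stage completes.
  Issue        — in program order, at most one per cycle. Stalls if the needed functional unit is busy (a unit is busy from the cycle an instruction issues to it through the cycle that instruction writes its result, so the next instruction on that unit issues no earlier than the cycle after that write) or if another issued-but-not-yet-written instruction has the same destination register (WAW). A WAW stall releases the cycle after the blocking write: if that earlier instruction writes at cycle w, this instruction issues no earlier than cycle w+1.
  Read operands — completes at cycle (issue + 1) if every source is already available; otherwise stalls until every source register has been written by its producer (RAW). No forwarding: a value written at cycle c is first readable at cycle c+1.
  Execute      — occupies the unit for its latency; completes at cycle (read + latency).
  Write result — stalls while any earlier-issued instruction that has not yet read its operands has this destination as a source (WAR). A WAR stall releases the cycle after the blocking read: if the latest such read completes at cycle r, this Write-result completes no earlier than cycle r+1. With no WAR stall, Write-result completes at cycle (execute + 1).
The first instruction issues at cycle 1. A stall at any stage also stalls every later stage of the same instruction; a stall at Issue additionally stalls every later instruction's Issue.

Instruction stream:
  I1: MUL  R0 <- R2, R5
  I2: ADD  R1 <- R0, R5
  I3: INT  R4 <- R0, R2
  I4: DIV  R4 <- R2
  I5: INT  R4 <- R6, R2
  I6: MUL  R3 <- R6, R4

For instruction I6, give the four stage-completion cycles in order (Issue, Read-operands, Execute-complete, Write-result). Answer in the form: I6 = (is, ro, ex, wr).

I6 = (23, 26, 30, 31)

1) issue 1, read 2, done 6, write 7
2) issue 2, read 8, done 10, write 11  <RAW R0: wait I1 write@7>
3) issue 3, read 8, done 9, write 10  <RAW R0: wait I1 write@7>
4) issue 11, read 12, done 20, write 21  <WAW R4: wait I3 write@10>
5) issue 22, read 23, done 24, write 25  <WAW R4: wait I4 write@21>
6) issue 23, read 26, done 30, write 31  <RAW R4: wait I5 write@25>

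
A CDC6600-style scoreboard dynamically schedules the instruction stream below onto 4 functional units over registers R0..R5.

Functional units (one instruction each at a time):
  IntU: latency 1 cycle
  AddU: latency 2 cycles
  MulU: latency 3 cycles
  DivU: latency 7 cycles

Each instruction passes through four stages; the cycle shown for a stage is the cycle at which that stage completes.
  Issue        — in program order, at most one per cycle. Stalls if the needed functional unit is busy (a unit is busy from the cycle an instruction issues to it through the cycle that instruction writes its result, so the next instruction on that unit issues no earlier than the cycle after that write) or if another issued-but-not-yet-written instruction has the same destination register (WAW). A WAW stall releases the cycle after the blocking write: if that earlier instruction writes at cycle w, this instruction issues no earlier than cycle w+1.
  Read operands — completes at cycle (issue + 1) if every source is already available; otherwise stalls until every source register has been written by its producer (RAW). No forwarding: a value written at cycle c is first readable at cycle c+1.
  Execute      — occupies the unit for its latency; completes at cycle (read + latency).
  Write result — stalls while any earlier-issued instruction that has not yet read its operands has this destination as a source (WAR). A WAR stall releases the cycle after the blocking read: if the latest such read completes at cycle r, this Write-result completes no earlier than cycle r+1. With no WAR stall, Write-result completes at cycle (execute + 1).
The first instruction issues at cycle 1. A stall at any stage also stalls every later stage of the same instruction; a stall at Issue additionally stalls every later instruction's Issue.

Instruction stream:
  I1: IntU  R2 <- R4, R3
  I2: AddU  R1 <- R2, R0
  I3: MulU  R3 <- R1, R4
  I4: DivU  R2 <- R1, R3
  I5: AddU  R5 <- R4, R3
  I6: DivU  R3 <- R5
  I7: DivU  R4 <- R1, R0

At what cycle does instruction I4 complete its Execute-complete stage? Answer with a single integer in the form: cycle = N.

cycle = 21

[I1] 1/2/3/4
[I2] 2/5/7/8  (RAW R2: wait I1 write@4)
[I3] 3/9/12/13  (RAW R1: wait I2 write@8)
[I4] 5/14/21/22  (WAW R2: wait I1 write@4; RAW R3: wait I3 write@13)
[I5] 9/14/16/17  (struct: AddU busy until I2 writes@8; RAW R3: wait I3 write@13)
[I6] 23/24/31/32  (struct: DivU busy until I4 writes@22)
[I7] 33/34/41/42  (struct: DivU busy until I6 writes@32)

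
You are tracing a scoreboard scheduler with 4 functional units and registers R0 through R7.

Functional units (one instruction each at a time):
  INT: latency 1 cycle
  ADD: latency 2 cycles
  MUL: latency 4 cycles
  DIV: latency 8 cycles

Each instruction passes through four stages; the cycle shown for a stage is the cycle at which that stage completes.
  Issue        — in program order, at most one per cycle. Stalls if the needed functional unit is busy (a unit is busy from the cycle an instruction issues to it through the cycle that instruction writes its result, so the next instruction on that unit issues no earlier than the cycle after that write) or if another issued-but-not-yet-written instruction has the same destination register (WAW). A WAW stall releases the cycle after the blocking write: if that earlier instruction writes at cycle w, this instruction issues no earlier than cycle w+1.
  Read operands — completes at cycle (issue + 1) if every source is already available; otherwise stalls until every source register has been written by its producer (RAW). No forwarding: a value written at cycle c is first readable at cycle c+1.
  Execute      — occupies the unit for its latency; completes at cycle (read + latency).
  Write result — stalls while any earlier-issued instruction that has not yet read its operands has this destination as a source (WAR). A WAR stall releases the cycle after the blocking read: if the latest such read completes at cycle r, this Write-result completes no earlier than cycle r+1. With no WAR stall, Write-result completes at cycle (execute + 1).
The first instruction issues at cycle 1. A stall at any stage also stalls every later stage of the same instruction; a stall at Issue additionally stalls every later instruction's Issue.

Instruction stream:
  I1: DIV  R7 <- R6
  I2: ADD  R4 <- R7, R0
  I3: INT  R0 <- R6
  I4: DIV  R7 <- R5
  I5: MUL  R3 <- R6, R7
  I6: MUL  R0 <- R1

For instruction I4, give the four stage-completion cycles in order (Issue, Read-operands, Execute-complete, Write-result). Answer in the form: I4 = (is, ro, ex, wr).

[1] I1→DIV
[2] I1 RO; I2→ADD
[3] I3→INT
[4] I3 RO
[5] I3 EX
[10] I1 EX
[11] I1 WR R7
[12] I2 RO; I4→DIV
[13] I3 WR R0; I4 RO; I5→MUL
[14] I2 EX
[15] I2 WR R4
[21] I4 EX
[22] I4 WR R7
[23] I5 RO
[27] I5 EX
[28] I5 WR R3
[29] I6→MUL
[30] I6 RO
[34] I6 EX
[35] I6 WR R0

I4 = (12, 13, 21, 22)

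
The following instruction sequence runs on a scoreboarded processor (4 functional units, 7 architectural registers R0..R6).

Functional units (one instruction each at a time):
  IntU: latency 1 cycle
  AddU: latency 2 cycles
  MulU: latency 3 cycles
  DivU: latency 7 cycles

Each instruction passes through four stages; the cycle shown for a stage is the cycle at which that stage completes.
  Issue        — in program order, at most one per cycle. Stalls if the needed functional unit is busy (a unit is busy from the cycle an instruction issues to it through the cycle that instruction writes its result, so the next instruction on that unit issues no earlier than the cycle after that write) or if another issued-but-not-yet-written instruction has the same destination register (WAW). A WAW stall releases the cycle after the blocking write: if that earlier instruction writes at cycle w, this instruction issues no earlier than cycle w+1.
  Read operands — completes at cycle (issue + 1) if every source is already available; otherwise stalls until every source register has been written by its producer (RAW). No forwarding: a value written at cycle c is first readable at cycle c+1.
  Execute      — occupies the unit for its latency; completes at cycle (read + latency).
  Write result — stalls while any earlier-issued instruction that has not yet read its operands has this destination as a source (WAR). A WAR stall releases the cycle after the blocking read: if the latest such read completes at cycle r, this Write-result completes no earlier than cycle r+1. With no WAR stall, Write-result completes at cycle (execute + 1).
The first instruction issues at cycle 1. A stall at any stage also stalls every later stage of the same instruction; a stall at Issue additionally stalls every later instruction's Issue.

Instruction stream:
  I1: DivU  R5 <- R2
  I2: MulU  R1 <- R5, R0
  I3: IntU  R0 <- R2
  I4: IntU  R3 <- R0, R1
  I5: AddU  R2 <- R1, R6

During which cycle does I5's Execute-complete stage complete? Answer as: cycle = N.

cycle = 18

I1: IS=1 RO=2 EX=9 WR=10
I2: IS=2 RO=11 EX=14 WR=15  [RAW R5: wait I1 write@10]
I3: IS=3 RO=4 EX=5 WR=12  [WAR R0: wait I2 read@11]
I4: IS=13 RO=16 EX=17 WR=18  [struct: IntU busy until I3 writes@12; RAW R1: wait I2 write@15]
I5: IS=14 RO=16 EX=18 WR=19  [RAW R1: wait I2 write@15]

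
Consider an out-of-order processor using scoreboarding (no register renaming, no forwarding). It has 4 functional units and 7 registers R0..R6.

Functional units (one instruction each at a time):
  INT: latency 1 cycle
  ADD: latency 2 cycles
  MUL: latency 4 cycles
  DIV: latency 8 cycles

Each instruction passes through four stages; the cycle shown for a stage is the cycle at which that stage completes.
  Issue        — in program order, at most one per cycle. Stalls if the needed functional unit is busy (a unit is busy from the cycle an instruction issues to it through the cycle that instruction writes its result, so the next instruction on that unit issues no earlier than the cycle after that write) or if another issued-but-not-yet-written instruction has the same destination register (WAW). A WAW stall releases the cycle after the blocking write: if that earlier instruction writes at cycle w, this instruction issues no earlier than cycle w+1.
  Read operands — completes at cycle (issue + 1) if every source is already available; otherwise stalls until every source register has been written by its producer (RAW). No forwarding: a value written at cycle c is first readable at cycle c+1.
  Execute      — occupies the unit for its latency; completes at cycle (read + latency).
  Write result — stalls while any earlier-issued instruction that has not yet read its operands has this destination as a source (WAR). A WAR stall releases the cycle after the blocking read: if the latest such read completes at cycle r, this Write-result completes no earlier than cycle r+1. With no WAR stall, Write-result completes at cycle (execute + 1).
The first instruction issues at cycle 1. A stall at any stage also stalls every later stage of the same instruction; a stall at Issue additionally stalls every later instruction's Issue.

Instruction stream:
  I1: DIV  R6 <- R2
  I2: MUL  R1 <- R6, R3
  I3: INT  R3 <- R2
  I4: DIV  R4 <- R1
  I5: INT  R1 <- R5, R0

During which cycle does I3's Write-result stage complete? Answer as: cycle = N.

cycle = 13

c1: issue I1 (DIV)
c2: I1 read-ops, issue I2 (MUL)
c3: issue I3 (INT)
c4: I3 read-ops
c5: I3 finished on INT
c10: I1 finished on DIV
c11: I1→R6
c12: I2 read-ops, issue I4 (DIV)
c13: I3→R3
c16: I2 finished on MUL
c17: I2→R1
c18: I4 read-ops, issue I5 (INT)
c19: I5 read-ops
c20: I5 finished on INT
c21: I5→R1
c26: I4 finished on DIV
c27: I4→R4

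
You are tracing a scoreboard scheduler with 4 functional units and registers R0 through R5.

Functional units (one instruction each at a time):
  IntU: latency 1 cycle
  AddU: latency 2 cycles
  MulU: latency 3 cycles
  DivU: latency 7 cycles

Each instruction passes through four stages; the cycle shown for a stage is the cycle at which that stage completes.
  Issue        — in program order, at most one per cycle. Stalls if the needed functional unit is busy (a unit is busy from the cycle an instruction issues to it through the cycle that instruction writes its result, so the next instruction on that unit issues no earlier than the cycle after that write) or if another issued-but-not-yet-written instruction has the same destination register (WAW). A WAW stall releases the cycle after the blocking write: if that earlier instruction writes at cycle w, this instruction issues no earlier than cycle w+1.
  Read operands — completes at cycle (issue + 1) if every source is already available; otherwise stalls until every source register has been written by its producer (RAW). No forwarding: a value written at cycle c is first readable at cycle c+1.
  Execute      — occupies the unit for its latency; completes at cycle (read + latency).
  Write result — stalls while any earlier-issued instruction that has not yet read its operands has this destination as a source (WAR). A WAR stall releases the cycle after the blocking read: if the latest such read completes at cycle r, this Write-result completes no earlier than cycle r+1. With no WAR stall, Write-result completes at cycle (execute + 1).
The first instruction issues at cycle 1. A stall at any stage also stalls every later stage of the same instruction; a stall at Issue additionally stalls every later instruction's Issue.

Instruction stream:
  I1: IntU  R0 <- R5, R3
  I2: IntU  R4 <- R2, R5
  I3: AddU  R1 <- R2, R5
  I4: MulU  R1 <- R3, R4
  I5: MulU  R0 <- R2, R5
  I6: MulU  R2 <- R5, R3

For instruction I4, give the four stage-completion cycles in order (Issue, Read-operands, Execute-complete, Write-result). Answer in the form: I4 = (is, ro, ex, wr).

I1 -> (1, 2, 3, 4)
I2 -> (5, 6, 7, 8)  // struct: IntU busy until I1 writes@4
I3 -> (6, 7, 9, 10)
I4 -> (11, 12, 15, 16)  // WAW R1: wait I3 write@10
I5 -> (17, 18, 21, 22)  // struct: MulU busy until I4 writes@16
I6 -> (23, 24, 27, 28)  // struct: MulU busy until I5 writes@22

I4 = (11, 12, 15, 16)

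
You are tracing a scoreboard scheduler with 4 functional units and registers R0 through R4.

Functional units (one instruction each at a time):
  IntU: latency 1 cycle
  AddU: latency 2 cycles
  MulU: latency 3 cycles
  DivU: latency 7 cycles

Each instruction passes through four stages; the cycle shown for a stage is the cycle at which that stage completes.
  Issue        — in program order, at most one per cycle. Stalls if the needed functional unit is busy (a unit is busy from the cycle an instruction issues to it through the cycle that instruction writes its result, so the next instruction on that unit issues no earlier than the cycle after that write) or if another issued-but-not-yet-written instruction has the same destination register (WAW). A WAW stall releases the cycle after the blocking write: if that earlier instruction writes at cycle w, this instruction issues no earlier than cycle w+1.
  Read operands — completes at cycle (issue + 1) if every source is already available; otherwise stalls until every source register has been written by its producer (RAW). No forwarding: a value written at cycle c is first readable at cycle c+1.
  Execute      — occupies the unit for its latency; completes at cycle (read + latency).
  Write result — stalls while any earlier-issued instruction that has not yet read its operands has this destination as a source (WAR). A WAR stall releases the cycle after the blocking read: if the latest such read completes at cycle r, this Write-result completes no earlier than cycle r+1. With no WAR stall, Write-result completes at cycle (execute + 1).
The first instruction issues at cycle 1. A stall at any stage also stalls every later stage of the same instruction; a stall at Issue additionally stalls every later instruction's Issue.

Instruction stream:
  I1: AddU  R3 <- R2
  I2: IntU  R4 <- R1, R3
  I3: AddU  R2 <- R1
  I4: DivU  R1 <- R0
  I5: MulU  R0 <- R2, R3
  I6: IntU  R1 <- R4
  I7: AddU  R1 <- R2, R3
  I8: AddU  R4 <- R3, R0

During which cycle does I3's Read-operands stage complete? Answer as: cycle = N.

cycle = 7

c1: I1 issues→AddU
c2: I1 reads; I2 issues→IntU
c4: I1 exec-done
c5: I1 writes R3
c6: I2 reads; I3 issues→AddU
c7: I2 exec-done; I3 reads; I4 issues→DivU
c8: I2 writes R4; I4 reads; I5 issues→MulU
c9: I3 exec-done
c10: I3 writes R2
c11: I5 reads
c14: I5 exec-done
c15: I4 exec-done; I5 writes R0
c16: I4 writes R1
c17: I6 issues→IntU
c18: I6 reads
c19: I6 exec-done
c20: I6 writes R1
c21: I7 issues→AddU
c22: I7 reads
c24: I7 exec-done
c25: I7 writes R1
c26: I8 issues→AddU
c27: I8 reads
c29: I8 exec-done
c30: I8 writes R4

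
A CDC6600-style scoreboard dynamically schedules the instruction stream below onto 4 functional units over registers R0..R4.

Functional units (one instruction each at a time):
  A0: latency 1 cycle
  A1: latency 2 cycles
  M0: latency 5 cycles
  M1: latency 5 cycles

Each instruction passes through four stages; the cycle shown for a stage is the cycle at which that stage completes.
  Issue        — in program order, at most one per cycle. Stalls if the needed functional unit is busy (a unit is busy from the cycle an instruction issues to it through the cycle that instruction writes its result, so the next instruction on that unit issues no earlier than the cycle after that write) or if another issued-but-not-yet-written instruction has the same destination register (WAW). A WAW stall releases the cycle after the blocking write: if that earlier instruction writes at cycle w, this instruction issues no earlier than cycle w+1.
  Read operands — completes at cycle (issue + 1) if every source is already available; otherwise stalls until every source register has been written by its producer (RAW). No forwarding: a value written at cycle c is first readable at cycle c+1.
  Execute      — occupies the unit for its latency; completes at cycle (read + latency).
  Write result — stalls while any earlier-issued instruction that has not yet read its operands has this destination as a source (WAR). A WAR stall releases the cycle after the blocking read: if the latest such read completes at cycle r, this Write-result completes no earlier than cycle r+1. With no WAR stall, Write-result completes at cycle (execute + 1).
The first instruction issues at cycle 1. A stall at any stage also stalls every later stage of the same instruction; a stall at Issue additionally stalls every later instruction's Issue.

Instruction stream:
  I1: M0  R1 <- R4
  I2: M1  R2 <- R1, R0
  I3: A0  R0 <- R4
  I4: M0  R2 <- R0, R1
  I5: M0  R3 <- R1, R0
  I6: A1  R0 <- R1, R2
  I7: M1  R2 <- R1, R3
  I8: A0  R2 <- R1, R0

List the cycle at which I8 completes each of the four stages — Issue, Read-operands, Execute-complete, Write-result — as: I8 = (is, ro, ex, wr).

cycle 1: I1→M0
cycle 2: I1 RO · I2→M1
cycle 3: I3→A0
cycle 4: I3 RO
cycle 5: I3 EX
cycle 7: I1 EX
cycle 8: I1 WR R1
cycle 9: I2 RO
cycle 10: I3 WR R0
cycle 14: I2 EX
cycle 15: I2 WR R2
cycle 16: I4→M0
cycle 17: I4 RO
cycle 22: I4 EX
cycle 23: I4 WR R2
cycle 24: I5→M0
cycle 25: I5 RO · I6→A1
cycle 26: I6 RO · I7→M1
cycle 28: I6 EX
cycle 29: I6 WR R0
cycle 30: I5 EX
cycle 31: I5 WR R3
cycle 32: I7 RO
cycle 37: I7 EX
cycle 38: I7 WR R2
cycle 39: I8→A0
cycle 40: I8 RO
cycle 41: I8 EX
cycle 42: I8 WR R2

I8 = (39, 40, 41, 42)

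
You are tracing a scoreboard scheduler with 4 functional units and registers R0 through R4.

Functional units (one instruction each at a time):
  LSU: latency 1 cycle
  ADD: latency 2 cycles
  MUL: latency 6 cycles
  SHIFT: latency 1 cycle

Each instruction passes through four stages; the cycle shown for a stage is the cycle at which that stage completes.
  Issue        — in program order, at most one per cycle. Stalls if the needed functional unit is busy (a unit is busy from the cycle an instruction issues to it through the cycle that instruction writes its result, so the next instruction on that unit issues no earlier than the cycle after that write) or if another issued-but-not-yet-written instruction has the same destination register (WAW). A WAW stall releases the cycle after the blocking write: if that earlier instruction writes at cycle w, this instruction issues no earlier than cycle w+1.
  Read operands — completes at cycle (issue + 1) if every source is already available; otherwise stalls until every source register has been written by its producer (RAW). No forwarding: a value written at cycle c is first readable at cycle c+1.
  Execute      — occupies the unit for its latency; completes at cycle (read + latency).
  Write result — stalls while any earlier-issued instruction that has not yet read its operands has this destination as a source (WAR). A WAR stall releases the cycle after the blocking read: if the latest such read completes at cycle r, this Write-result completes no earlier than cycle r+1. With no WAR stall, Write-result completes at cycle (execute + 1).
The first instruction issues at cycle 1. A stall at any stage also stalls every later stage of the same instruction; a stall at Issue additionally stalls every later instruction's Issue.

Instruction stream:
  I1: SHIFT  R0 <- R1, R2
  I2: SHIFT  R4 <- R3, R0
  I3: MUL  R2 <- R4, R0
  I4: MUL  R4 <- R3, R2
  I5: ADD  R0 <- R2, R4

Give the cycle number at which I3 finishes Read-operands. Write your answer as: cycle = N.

cycle = 9

t=1  issue I1 (SHIFT)
t=2  I1 read-ops
t=3  I1 finished on SHIFT
t=4  I1→R0
t=5  issue I2 (SHIFT)
t=6  I2 read-ops | issue I3 (MUL)
t=7  I2 finished on SHIFT
t=8  I2→R4
t=9  I3 read-ops
t=15  I3 finished on MUL
t=16  I3→R2
t=17  issue I4 (MUL)
t=18  I4 read-ops | issue I5 (ADD)
t=24  I4 finished on MUL
t=25  I4→R4
t=26  I5 read-ops
t=28  I5 finished on ADD
t=29  I5→R0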